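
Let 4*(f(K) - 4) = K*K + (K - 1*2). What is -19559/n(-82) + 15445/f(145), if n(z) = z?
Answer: 52425477/217136 ≈ 241.44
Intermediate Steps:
f(K) = 7/2 + K/4 + K²/4 (f(K) = 4 + (K*K + (K - 1*2))/4 = 4 + (K² + (K - 2))/4 = 4 + (K² + (-2 + K))/4 = 4 + (-2 + K + K²)/4 = 4 + (-½ + K/4 + K²/4) = 7/2 + K/4 + K²/4)
-19559/n(-82) + 15445/f(145) = -19559/(-82) + 15445/(7/2 + (¼)*145 + (¼)*145²) = -19559*(-1/82) + 15445/(7/2 + 145/4 + (¼)*21025) = 19559/82 + 15445/(7/2 + 145/4 + 21025/4) = 19559/82 + 15445/5296 = 52425477/217136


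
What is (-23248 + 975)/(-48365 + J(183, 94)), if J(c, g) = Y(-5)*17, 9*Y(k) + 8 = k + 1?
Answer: 66819/145163 ≈ 0.46030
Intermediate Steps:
Y(k) = -7/9 + k/9 (Y(k) = -8/9 + (k + 1)/9 = -8/9 + (1 + k)/9 = -8/9 + (⅑ + k/9) = -7/9 + k/9)
J(c, g) = -68/3 (J(c, g) = (-7/9 + (⅑)*(-5))*17 = (-7/9 - 5/9)*17 = -4/3*17 = -68/3)
(-23248 + 975)/(-48365 + J(183, 94)) = (-23248 + 975)/(-48365 - 68/3) = -22273/(-145163/3) = -22273*(-3/145163) = 66819/145163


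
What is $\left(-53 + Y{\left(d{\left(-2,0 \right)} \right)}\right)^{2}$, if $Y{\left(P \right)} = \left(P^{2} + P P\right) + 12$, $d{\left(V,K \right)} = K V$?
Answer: $1681$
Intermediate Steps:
$Y{\left(P \right)} = 12 + 2 P^{2}$ ($Y{\left(P \right)} = \left(P^{2} + P^{2}\right) + 12 = 2 P^{2} + 12 = 12 + 2 P^{2}$)
$\left(-53 + Y{\left(d{\left(-2,0 \right)} \right)}\right)^{2} = \left(-53 + \left(12 + 2 \left(0 \left(-2\right)\right)^{2}\right)\right)^{2} = \left(-53 + \left(12 + 2 \cdot 0^{2}\right)\right)^{2} = \left(-53 + \left(12 + 2 \cdot 0\right)\right)^{2} = \left(-53 + \left(12 + 0\right)\right)^{2} = \left(-53 + 12\right)^{2} = \left(-41\right)^{2} = 1681$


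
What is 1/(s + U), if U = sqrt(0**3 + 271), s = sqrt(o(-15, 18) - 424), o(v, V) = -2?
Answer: 1/(sqrt(271) + I*sqrt(426)) ≈ 0.023618 - 0.029612*I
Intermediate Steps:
s = I*sqrt(426) (s = sqrt(-2 - 424) = sqrt(-426) = I*sqrt(426) ≈ 20.64*I)
U = sqrt(271) (U = sqrt(0 + 271) = sqrt(271) ≈ 16.462)
1/(s + U) = 1/(I*sqrt(426) + sqrt(271)) = 1/(sqrt(271) + I*sqrt(426))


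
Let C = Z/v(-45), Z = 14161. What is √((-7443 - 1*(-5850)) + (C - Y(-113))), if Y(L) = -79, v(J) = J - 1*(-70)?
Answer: I*√23689/5 ≈ 30.782*I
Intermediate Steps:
v(J) = 70 + J (v(J) = J + 70 = 70 + J)
C = 14161/25 (C = 14161/(70 - 45) = 14161/25 ≈ 566.44)
√((-7443 - 1*(-5850)) + (C - Y(-113))) = √((-7443 - 1*(-5850)) + (14161/25 - 1*(-79))) = √((-7443 + 5850) + (14161/25 + 79)) = √(-1593 + 16136/25) = √(-23689/25) = I*√23689/5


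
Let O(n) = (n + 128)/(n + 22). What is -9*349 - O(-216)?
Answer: -304721/97 ≈ -3141.5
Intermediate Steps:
O(n) = (128 + n)/(22 + n)
-9*349 - O(-216) = -9*349 - (128 - 216)/(22 - 216) = -3141 - (-88)/(-194) = -3141 - (-1)*(-88)/194 = -3141 - 1*44/97 = -3141 - 44/97 = -304721/97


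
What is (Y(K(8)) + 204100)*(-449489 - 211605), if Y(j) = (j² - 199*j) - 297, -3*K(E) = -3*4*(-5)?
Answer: -137628532202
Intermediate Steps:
K(E) = -20 (K(E) = -(-3*4)*(-5)/3 = -(-4)*(-5) = -⅓*60 = -20)
Y(j) = -297 + j² - 199*j
(Y(K(8)) + 204100)*(-449489 - 211605) = ((-297 + (-20)² - 199*(-20)) + 204100)*(-449489 - 211605) = ((-297 + 400 + 3980) + 204100)*(-661094) = (4083 + 204100)*(-661094) = 208183*(-661094) = -137628532202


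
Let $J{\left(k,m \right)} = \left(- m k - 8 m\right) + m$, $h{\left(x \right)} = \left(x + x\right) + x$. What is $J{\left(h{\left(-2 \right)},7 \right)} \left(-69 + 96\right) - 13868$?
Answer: $-14057$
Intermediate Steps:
$h{\left(x \right)} = 3 x$ ($h{\left(x \right)} = 2 x + x = 3 x$)
$J{\left(k,m \right)} = - 7 m - k m$ ($J{\left(k,m \right)} = \left(- k m - 8 m\right) + m = \left(- 8 m - k m\right) + m = - 7 m - k m$)
$J{\left(h{\left(-2 \right)},7 \right)} \left(-69 + 96\right) - 13868 = \left(-1\right) 7 \left(7 + 3 \left(-2\right)\right) \left(-69 + 96\right) - 13868 = \left(-1\right) 7 \left(7 - 6\right) 27 - 13868 = \left(-1\right) 7 \cdot 1 \cdot 27 - 13868 = \left(-7\right) 27 - 13868 = -189 - 13868 = -14057$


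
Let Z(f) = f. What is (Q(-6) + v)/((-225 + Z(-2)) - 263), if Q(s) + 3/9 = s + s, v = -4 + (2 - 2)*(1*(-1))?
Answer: 1/30 ≈ 0.033333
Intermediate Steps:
v = -4 (v = -4 + 0*(-1) = -4 + 0 = -4)
Q(s) = -⅓ + 2*s (Q(s) = -⅓ + (s + s) = -⅓ + 2*s)
(Q(-6) + v)/((-225 + Z(-2)) - 263) = ((-⅓ + 2*(-6)) - 4)/((-225 - 2) - 263) = ((-⅓ - 12) - 4)/(-227 - 263) = (-37/3 - 4)/(-490) = -49/3*(-1/490) = 1/30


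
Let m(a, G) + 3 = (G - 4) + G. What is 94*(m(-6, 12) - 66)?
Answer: -4606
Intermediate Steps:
m(a, G) = -7 + 2*G (m(a, G) = -3 + ((G - 4) + G) = -3 + ((-4 + G) + G) = -3 + (-4 + 2*G) = -7 + 2*G)
94*(m(-6, 12) - 66) = 94*((-7 + 2*12) - 66) = 94*((-7 + 24) - 66) = 94*(17 - 66) = 94*(-49) = -4606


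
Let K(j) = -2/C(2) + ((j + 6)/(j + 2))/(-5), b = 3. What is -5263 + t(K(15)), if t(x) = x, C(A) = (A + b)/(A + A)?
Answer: -447512/85 ≈ -5264.8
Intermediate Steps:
C(A) = (3 + A)/(2*A) (C(A) = (A + 3)/(A + A) = (3 + A)/((2*A)) = (3 + A)*(1/(2*A)) = (3 + A)/(2*A))
K(j) = -8/5 - (6 + j)/(5*(2 + j)) (K(j) = -2*4/(3 + 2) + ((j + 6)/(j + 2))/(-5) = -2/((1/2)*(1/2)*5) + ((6 + j)/(2 + j))*(-1/5) = -2/5/4 + ((6 + j)/(2 + j))*(-1/5) = -2*4/5 - (6 + j)/(5*(2 + j)) = -8/5 - (6 + j)/(5*(2 + j)))
-5263 + t(K(15)) = -5263 + (-22 - 9*15)/(5*(2 + 15)) = -5263 + (1/5)*(-22 - 135)/17 = -5263 + (1/5)*(1/17)*(-157) = -5263 - 157/85 = -447512/85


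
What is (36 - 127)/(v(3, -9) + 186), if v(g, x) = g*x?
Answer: -91/159 ≈ -0.57233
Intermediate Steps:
(36 - 127)/(v(3, -9) + 186) = (36 - 127)/(3*(-9) + 186) = -91/(-27 + 186) = -91/159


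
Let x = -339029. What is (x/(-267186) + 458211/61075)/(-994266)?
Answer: -143133760421/16224815330696700 ≈ -8.8219e-6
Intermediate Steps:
(x/(-267186) + 458211/61075)/(-994266) = (-339029/(-267186) + 458211/61075)/(-994266) = (-339029*(-1/267186) + 458211*(1/61075))*(-1/994266) = (339029/267186 + 458211/61075)*(-1/994266) = (143133760421/16318384950)*(-1/994266) = -143133760421/16224815330696700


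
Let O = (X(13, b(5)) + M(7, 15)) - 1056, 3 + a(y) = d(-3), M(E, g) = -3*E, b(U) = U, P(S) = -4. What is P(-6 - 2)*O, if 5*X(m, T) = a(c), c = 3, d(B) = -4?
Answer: 21568/5 ≈ 4313.6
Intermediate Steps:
a(y) = -7 (a(y) = -3 - 4 = -7)
X(m, T) = -7/5 (X(m, T) = (1/5)*(-7) = -7/5)
O = -5392/5 (O = (-7/5 - 3*7) - 1056 = (-7/5 - 21) - 1056 = -112/5 - 1056 = -5392/5 ≈ -1078.4)
P(-6 - 2)*O = -4*(-5392/5) = 21568/5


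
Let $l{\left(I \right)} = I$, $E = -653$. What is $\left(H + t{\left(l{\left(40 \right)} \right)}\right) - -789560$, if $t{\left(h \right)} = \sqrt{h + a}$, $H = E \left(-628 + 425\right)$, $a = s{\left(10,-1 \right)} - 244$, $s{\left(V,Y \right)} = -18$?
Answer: $922119 + i \sqrt{222} \approx 9.2212 \cdot 10^{5} + 14.9 i$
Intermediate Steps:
$a = -262$ ($a = -18 - 244 = -262$)
$H = 132559$ ($H = - 653 \left(-628 + 425\right) = \left(-653\right) \left(-203\right) = 132559$)
$t{\left(h \right)} = \sqrt{-262 + h}$ ($t{\left(h \right)} = \sqrt{h - 262} = \sqrt{-262 + h}$)
$\left(H + t{\left(l{\left(40 \right)} \right)}\right) - -789560 = \left(132559 + \sqrt{-262 + 40}\right) - -789560 = \left(132559 + \sqrt{-222}\right) + \left(-241880 + 1031440\right) = \left(132559 + i \sqrt{222}\right) + 789560 = 922119 + i \sqrt{222}$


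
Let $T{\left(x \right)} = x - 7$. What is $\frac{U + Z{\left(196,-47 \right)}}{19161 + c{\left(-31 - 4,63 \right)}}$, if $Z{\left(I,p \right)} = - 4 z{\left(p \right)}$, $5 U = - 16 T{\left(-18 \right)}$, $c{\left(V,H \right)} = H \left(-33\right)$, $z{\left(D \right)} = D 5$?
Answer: $\frac{170}{2847} \approx 0.059712$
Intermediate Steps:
$z{\left(D \right)} = 5 D$
$T{\left(x \right)} = -7 + x$
$c{\left(V,H \right)} = - 33 H$
$U = 80$ ($U = \frac{\left(-16\right) \left(-7 - 18\right)}{5} = \frac{\left(-16\right) \left(-25\right)}{5} = \frac{1}{5} \cdot 400 = 80$)
$Z{\left(I,p \right)} = - 20 p$ ($Z{\left(I,p \right)} = - 4 \cdot 5 p = - 20 p$)
$\frac{U + Z{\left(196,-47 \right)}}{19161 + c{\left(-31 - 4,63 \right)}} = \frac{80 - -940}{19161 - 2079} = \frac{80 + 940}{19161 - 2079} = \frac{1020}{17082} = 1020 \cdot \frac{1}{17082} = \frac{170}{2847}$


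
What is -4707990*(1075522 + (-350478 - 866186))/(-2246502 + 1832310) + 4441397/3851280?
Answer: -53315727995861587/33232695120 ≈ -1.6043e+6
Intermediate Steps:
-4707990*(1075522 + (-350478 - 866186))/(-2246502 + 1832310) + 4441397/3851280 = -4707990/((-414192/(1075522 - 1216664))) + 4441397*(1/3851280) = -4707990/((-414192/(-141142))) + 4441397/3851280 = -4707990/((-414192*(-1/141142))) + 4441397/3851280 = -4707990/207096/70571 + 4441397/3851280 = -4707990*70571/207096 + 4441397/3851280 = -55374593715/34516 + 4441397/3851280 = -53315727995861587/33232695120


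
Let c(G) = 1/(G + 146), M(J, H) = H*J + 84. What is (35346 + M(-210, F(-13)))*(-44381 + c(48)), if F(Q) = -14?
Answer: -165181180905/97 ≈ -1.7029e+9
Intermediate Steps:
M(J, H) = 84 + H*J
c(G) = 1/(146 + G)
(35346 + M(-210, F(-13)))*(-44381 + c(48)) = (35346 + (84 - 14*(-210)))*(-44381 + 1/(146 + 48)) = (35346 + (84 + 2940))*(-44381 + 1/194) = (35346 + 3024)*(-44381 + 1/194) = 38370*(-8609913/194) = -165181180905/97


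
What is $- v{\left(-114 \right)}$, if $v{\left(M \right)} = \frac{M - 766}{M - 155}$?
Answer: $- \frac{880}{269} \approx -3.2714$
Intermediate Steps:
$v{\left(M \right)} = \frac{-766 + M}{-155 + M}$
$- v{\left(-114 \right)} = - \frac{-766 - 114}{-155 - 114} = - \frac{-880}{-269} = - \frac{\left(-1\right) \left(-880\right)}{269} = \left(-1\right) \frac{880}{269} = - \frac{880}{269}$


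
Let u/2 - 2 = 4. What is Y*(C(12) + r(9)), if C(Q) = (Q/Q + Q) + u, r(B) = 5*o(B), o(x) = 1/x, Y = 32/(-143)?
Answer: -7360/1287 ≈ -5.7187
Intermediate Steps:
u = 12 (u = 4 + 2*4 = 4 + 8 = 12)
Y = -32/143 (Y = 32*(-1/143) = -32/143 ≈ -0.22378)
r(B) = 5/B
C(Q) = 13 + Q (C(Q) = (Q/Q + Q) + 12 = (1 + Q) + 12 = 13 + Q)
Y*(C(12) + r(9)) = -32*((13 + 12) + 5/9)/143 = -32*(25 + 5*(1/9))/143 = -32*(25 + 5/9)/143 = -32/143*230/9 = -7360/1287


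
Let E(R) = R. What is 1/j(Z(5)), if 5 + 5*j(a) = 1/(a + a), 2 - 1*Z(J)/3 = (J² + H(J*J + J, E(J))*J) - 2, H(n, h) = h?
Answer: -1380/1381 ≈ -0.99928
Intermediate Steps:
Z(J) = 12 - 6*J² (Z(J) = 6 - 3*((J² + J*J) - 2) = 6 - 3*((J² + J²) - 2) = 6 - 3*(2*J² - 2) = 6 - 3*(-2 + 2*J²) = 6 + (6 - 6*J²) = 12 - 6*J²)
j(a) = -1 + 1/(10*a) (j(a) = -1 + 1/(5*(a + a)) = -1 + 1/(5*((2*a))) = -1 + (1/(2*a))/5 = -1 + 1/(10*a))
1/j(Z(5)) = 1/((⅒ - (12 - 6*5²))/(12 - 6*5²)) = 1/((⅒ - (12 - 6*25))/(12 - 6*25)) = 1/((⅒ - (12 - 150))/(12 - 150)) = 1/((⅒ - 1*(-138))/(-138)) = 1/(-(⅒ + 138)/138) = 1/(-1/138*1381/10) = 1/(-1381/1380) = -1380/1381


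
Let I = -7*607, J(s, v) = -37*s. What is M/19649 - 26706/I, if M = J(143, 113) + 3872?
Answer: 74102409/11926943 ≈ 6.2130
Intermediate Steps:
M = -1419 (M = -37*143 + 3872 = -5291 + 3872 = -1419)
I = -4249
M/19649 - 26706/I = -1419/19649 - 26706/(-4249) = -1419*1/19649 - 26706*(-1/4249) = -1419/19649 + 26706/4249 = 74102409/11926943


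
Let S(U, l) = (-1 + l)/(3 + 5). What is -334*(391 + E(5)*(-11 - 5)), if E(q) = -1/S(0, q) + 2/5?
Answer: -695722/5 ≈ -1.3914e+5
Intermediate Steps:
S(U, l) = -⅛ + l/8 (S(U, l) = (-1 + l)/8 = (-1 + l)*(⅛) = -⅛ + l/8)
E(q) = ⅖ - 1/(-⅛ + q/8) (E(q) = -1/(-⅛ + q/8) + 2/5 = -1/(-⅛ + q/8) + 2*(⅕) = -1/(-⅛ + q/8) + ⅖ = ⅖ - 1/(-⅛ + q/8))
-334*(391 + E(5)*(-11 - 5)) = -334*(391 + (2*(-21 + 5)/(5*(-1 + 5)))*(-11 - 5)) = -334*(391 + ((⅖)*(-16)/4)*(-16)) = -334*(391 + ((⅖)*(¼)*(-16))*(-16)) = -334*(391 - 8/5*(-16)) = -334*(391 + 128/5) = -334*2083/5 = -695722/5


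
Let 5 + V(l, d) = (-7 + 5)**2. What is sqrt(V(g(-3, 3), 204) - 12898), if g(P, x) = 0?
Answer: I*sqrt(12899) ≈ 113.57*I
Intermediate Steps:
V(l, d) = -1 (V(l, d) = -5 + (-7 + 5)**2 = -5 + (-2)**2 = -5 + 4 = -1)
sqrt(V(g(-3, 3), 204) - 12898) = sqrt(-1 - 12898) = sqrt(-12899) = I*sqrt(12899)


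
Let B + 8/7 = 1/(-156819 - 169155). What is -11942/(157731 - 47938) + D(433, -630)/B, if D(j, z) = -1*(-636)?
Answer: -159366723712322/286318075607 ≈ -556.61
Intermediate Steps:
D(j, z) = 636
B = -2607799/2281818 (B = -8/7 + 1/(-156819 - 169155) = -8/7 + 1/(-325974) = -8/7 - 1/325974 = -2607799/2281818 ≈ -1.1429)
-11942/(157731 - 47938) + D(433, -630)/B = -11942/(157731 - 47938) + 636/(-2607799/2281818) = -11942/109793 + 636*(-2281818/2607799) = -11942*1/109793 - 1451236248/2607799 = -11942/109793 - 1451236248/2607799 = -159366723712322/286318075607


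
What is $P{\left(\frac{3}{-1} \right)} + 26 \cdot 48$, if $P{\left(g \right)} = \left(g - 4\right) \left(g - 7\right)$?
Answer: $1318$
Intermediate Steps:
$P{\left(g \right)} = \left(-7 + g\right) \left(-4 + g\right)$ ($P{\left(g \right)} = \left(g - 4\right) \left(-7 + g\right) = \left(-4 + g\right) \left(-7 + g\right) = \left(-7 + g\right) \left(-4 + g\right)$)
$P{\left(\frac{3}{-1} \right)} + 26 \cdot 48 = \left(28 + \left(\frac{3}{-1}\right)^{2} - 11 \frac{3}{-1}\right) + 26 \cdot 48 = \left(28 + \left(3 \left(-1\right)\right)^{2} - 11 \cdot 3 \left(-1\right)\right) + 1248 = \left(28 + \left(-3\right)^{2} - -33\right) + 1248 = \left(28 + 9 + 33\right) + 1248 = 70 + 1248 = 1318$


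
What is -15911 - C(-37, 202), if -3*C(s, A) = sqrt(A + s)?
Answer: -15911 + sqrt(165)/3 ≈ -15907.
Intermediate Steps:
C(s, A) = -sqrt(A + s)/3
-15911 - C(-37, 202) = -15911 - (-1)*sqrt(202 - 37)/3 = -15911 - (-1)*sqrt(165)/3 = -15911 + sqrt(165)/3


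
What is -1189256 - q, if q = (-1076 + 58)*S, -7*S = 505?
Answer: -8838882/7 ≈ -1.2627e+6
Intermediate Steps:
S = -505/7 (S = -1/7*505 = -505/7 ≈ -72.143)
q = 514090/7 (q = (-1076 + 58)*(-505/7) = -1018*(-505/7) = 514090/7 ≈ 73441.)
-1189256 - q = -1189256 - 1*514090/7 = -1189256 - 514090/7 = -8838882/7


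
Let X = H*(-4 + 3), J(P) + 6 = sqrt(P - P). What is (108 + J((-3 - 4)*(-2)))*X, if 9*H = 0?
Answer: 0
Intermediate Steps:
H = 0 (H = (1/9)*0 = 0)
J(P) = -6 (J(P) = -6 + sqrt(P - P) = -6 + sqrt(0) = -6 + 0 = -6)
X = 0 (X = 0*(-4 + 3) = 0*(-1) = 0)
(108 + J((-3 - 4)*(-2)))*X = (108 - 6)*0 = 102*0 = 0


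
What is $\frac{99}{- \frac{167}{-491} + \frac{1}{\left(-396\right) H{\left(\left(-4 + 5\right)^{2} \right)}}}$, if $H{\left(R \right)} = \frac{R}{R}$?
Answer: $\frac{19249164}{65641} \approx 293.25$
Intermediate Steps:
$H{\left(R \right)} = 1$
$\frac{99}{- \frac{167}{-491} + \frac{1}{\left(-396\right) H{\left(\left(-4 + 5\right)^{2} \right)}}} = \frac{99}{- \frac{167}{-491} + \frac{1}{\left(-396\right) 1}} = \frac{99}{\left(-167\right) \left(- \frac{1}{491}\right) - \frac{1}{396}} = \frac{99}{\frac{167}{491} - \frac{1}{396}} = \frac{99}{\frac{65641}{194436}} = 99 \cdot \frac{194436}{65641} = \frac{19249164}{65641}$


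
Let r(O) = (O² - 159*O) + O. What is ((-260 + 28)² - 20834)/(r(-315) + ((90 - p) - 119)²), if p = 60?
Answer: 16495/78458 ≈ 0.21024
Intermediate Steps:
r(O) = O² - 158*O
((-260 + 28)² - 20834)/(r(-315) + ((90 - p) - 119)²) = ((-260 + 28)² - 20834)/(-315*(-158 - 315) + ((90 - 1*60) - 119)²) = ((-232)² - 20834)/(-315*(-473) + ((90 - 60) - 119)²) = (53824 - 20834)/(148995 + (30 - 119)²) = 32990/(148995 + (-89)²) = 32990/(148995 + 7921) = 32990/156916 = 32990*(1/156916) = 16495/78458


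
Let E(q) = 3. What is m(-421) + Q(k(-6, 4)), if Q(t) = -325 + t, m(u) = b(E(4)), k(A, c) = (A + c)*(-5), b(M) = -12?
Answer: -327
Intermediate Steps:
k(A, c) = -5*A - 5*c
m(u) = -12
m(-421) + Q(k(-6, 4)) = -12 + (-325 + (-5*(-6) - 5*4)) = -12 + (-325 + (30 - 20)) = -12 + (-325 + 10) = -12 - 315 = -327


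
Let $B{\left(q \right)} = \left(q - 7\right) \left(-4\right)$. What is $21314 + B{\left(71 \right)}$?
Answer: $21058$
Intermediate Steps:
$B{\left(q \right)} = 28 - 4 q$ ($B{\left(q \right)} = \left(-7 + q\right) \left(-4\right) = 28 - 4 q$)
$21314 + B{\left(71 \right)} = 21314 + \left(28 - 284\right) = 21314 - 256 = 21058$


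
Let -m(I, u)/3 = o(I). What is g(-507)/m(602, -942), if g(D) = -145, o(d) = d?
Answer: 145/1806 ≈ 0.080288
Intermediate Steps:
m(I, u) = -3*I
g(-507)/m(602, -942) = -145/((-3*602)) = -145/(-1806) = -145*(-1/1806) = 145/1806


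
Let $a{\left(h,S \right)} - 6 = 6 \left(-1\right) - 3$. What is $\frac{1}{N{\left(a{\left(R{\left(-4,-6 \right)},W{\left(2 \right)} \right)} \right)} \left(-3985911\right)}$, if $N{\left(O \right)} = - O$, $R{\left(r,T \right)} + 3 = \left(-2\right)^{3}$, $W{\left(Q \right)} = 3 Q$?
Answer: $- \frac{1}{11957733} \approx -8.3628 \cdot 10^{-8}$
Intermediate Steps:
$R{\left(r,T \right)} = -11$ ($R{\left(r,T \right)} = -3 + \left(-2\right)^{3} = -3 - 8 = -11$)
$a{\left(h,S \right)} = -3$ ($a{\left(h,S \right)} = 6 + \left(6 \left(-1\right) - 3\right) = 6 - 9 = -3$)
$\frac{1}{N{\left(a{\left(R{\left(-4,-6 \right)},W{\left(2 \right)} \right)} \right)} \left(-3985911\right)} = \frac{1}{\left(-1\right) \left(-3\right) \left(-3985911\right)} = \frac{1}{3} \left(- \frac{1}{3985911}\right) = - \frac{1}{11957733}$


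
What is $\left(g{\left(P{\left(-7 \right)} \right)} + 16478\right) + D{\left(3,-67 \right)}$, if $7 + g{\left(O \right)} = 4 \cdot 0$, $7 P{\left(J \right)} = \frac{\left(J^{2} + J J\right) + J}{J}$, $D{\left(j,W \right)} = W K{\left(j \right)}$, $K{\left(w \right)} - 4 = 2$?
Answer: $16069$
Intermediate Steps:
$K{\left(w \right)} = 6$ ($K{\left(w \right)} = 4 + 2 = 6$)
$D{\left(j,W \right)} = 6 W$ ($D{\left(j,W \right)} = W 6 = 6 W$)
$P{\left(J \right)} = \frac{J + 2 J^{2}}{7 J}$ ($P{\left(J \right)} = \frac{\left(\left(J^{2} + J J\right) + J\right) \frac{1}{J}}{7} = \frac{\left(\left(J^{2} + J^{2}\right) + J\right) \frac{1}{J}}{7} = \frac{\left(2 J^{2} + J\right) \frac{1}{J}}{7} = \frac{\left(J + 2 J^{2}\right) \frac{1}{J}}{7} = \frac{\frac{1}{J} \left(J + 2 J^{2}\right)}{7} = \frac{J + 2 J^{2}}{7 J}$)
$g{\left(O \right)} = -7$ ($g{\left(O \right)} = -7 + 4 \cdot 0 = -7 + 0 = -7$)
$\left(g{\left(P{\left(-7 \right)} \right)} + 16478\right) + D{\left(3,-67 \right)} = \left(-7 + 16478\right) + 6 \left(-67\right) = 16471 - 402 = 16069$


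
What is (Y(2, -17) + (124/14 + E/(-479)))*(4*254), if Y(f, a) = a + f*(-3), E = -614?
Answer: -43812968/3353 ≈ -13067.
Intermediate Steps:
Y(f, a) = a - 3*f
(Y(2, -17) + (124/14 + E/(-479)))*(4*254) = ((-17 - 3*2) + (124/14 - 614/(-479)))*(4*254) = ((-17 - 6) + (124*(1/14) - 614*(-1/479)))*1016 = (-23 + (62/7 + 614/479))*1016 = (-23 + 33996/3353)*1016 = -43123/3353*1016 = -43812968/3353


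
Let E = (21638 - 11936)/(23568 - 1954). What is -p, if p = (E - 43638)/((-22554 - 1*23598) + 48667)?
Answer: 94318203/5435921 ≈ 17.351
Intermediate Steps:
E = 4851/10807 (E = 9702/21614 = 9702*(1/21614) = 4851/10807 ≈ 0.44888)
p = -94318203/5435921 (p = (4851/10807 - 43638)/((-22554 - 1*23598) + 48667) = -471591015/(10807*((-22554 - 23598) + 48667)) = -471591015/(10807*(-46152 + 48667)) = -471591015/10807/2515 = -471591015/10807*1/2515 = -94318203/5435921 ≈ -17.351)
-p = -1*(-94318203/5435921) = 94318203/5435921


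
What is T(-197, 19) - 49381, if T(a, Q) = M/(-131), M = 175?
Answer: -6469086/131 ≈ -49382.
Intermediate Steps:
T(a, Q) = -175/131 (T(a, Q) = 175/(-131) = 175*(-1/131) = -175/131)
T(-197, 19) - 49381 = -175/131 - 49381 = -6469086/131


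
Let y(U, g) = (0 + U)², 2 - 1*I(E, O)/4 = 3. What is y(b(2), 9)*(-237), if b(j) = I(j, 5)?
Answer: -3792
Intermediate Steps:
I(E, O) = -4 (I(E, O) = 8 - 4*3 = 8 - 12 = -4)
b(j) = -4
y(U, g) = U²
y(b(2), 9)*(-237) = (-4)²*(-237) = 16*(-237) = -3792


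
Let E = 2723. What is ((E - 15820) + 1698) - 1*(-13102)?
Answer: 1703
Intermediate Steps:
((E - 15820) + 1698) - 1*(-13102) = ((2723 - 15820) + 1698) - 1*(-13102) = (-13097 + 1698) + 13102 = -11399 + 13102 = 1703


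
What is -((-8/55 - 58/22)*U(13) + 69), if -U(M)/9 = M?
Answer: -21696/55 ≈ -394.47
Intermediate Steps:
U(M) = -9*M
-((-8/55 - 58/22)*U(13) + 69) = -((-8/55 - 58/22)*(-9*13) + 69) = -((-8*1/55 - 58*1/22)*(-117) + 69) = -((-8/55 - 29/11)*(-117) + 69) = -(-153/55*(-117) + 69) = -(17901/55 + 69) = -1*21696/55 = -21696/55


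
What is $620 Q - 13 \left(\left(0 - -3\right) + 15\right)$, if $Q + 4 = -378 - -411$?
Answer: $17746$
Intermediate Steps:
$Q = 29$ ($Q = -4 - -33 = -4 + \left(-378 + 411\right) = -4 + 33 = 29$)
$620 Q - 13 \left(\left(0 - -3\right) + 15\right) = 620 \cdot 29 - 13 \left(\left(0 - -3\right) + 15\right) = 17980 - 13 \left(\left(0 + 3\right) + 15\right) = 17980 - 13 \left(3 + 15\right) = 17980 - 234 = 17746$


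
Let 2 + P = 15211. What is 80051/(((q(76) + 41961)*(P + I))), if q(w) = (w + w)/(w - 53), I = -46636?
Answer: -1841173/30335068885 ≈ -6.0695e-5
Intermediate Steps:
P = 15209 (P = -2 + 15211 = 15209)
q(w) = 2*w/(-53 + w) (q(w) = (2*w)/(-53 + w) = 2*w/(-53 + w))
80051/(((q(76) + 41961)*(P + I))) = 80051/(((2*76/(-53 + 76) + 41961)*(15209 - 46636))) = 80051/(((2*76/23 + 41961)*(-31427))) = 80051/(((2*76*(1/23) + 41961)*(-31427))) = 80051/(((152/23 + 41961)*(-31427))) = 80051/(((965255/23)*(-31427))) = 80051/(-30335068885/23) = 80051*(-23/30335068885) = -1841173/30335068885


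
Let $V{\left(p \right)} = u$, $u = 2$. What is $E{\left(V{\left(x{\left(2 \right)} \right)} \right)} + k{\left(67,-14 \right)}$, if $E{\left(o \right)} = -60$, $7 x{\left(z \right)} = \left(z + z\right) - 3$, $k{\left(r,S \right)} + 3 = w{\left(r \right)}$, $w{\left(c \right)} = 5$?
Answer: $-58$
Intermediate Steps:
$k{\left(r,S \right)} = 2$ ($k{\left(r,S \right)} = -3 + 5 = 2$)
$x{\left(z \right)} = - \frac{3}{7} + \frac{2 z}{7}$ ($x{\left(z \right)} = \frac{\left(z + z\right) - 3}{7} = \frac{2 z - 3}{7} = \frac{-3 + 2 z}{7} = - \frac{3}{7} + \frac{2 z}{7}$)
$V{\left(p \right)} = 2$
$E{\left(V{\left(x{\left(2 \right)} \right)} \right)} + k{\left(67,-14 \right)} = -60 + 2 = -58$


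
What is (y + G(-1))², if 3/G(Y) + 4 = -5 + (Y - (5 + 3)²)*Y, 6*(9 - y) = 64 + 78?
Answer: 6027025/28224 ≈ 213.54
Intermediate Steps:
y = -44/3 (y = 9 - (64 + 78)/6 = 9 - ⅙*142 = 9 - 71/3 = -44/3 ≈ -14.667)
G(Y) = 3/(-9 + Y*(-64 + Y)) (G(Y) = 3/(-4 + (-5 + (Y - (5 + 3)²)*Y)) = 3/(-4 + (-5 + (Y - 1*8²)*Y)) = 3/(-4 + (-5 + (Y - 1*64)*Y)) = 3/(-4 + (-5 + (Y - 64)*Y)) = 3/(-4 + (-5 + (-64 + Y)*Y)) = 3/(-4 + (-5 + Y*(-64 + Y))) = 3/(-9 + Y*(-64 + Y)))
(y + G(-1))² = (-44/3 + 3/(-9 + (-1)² - 64*(-1)))² = (-44/3 + 3/(-9 + 1 + 64))² = (-44/3 + 3/56)² = (-2455/168)² = 6027025/28224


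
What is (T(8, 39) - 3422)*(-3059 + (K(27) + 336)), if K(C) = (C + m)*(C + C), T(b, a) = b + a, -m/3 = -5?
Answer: 1535625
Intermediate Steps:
m = 15 (m = -3*(-5) = 15)
T(b, a) = a + b
K(C) = 2*C*(15 + C) (K(C) = (C + 15)*(C + C) = (15 + C)*(2*C) = 2*C*(15 + C))
(T(8, 39) - 3422)*(-3059 + (K(27) + 336)) = ((39 + 8) - 3422)*(-3059 + (2*27*(15 + 27) + 336)) = (47 - 3422)*(-3059 + (2*27*42 + 336)) = -3375*(-3059 + (2268 + 336)) = -3375*(-3059 + 2604) = -3375*(-455) = 1535625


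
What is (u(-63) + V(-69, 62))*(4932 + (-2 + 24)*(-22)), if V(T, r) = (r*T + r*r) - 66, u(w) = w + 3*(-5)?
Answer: -2570944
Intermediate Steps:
u(w) = -15 + w (u(w) = w - 15 = -15 + w)
V(T, r) = -66 + r² + T*r (V(T, r) = (T*r + r²) - 66 = (r² + T*r) - 66 = -66 + r² + T*r)
(u(-63) + V(-69, 62))*(4932 + (-2 + 24)*(-22)) = ((-15 - 63) + (-66 + 62² - 69*62))*(4932 + (-2 + 24)*(-22)) = (-78 + (-66 + 3844 - 4278))*(4932 + 22*(-22)) = (-78 - 500)*(4932 - 484) = -578*4448 = -2570944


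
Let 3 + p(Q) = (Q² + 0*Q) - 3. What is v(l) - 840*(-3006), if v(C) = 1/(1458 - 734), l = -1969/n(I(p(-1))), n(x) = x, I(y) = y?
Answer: 1828128961/724 ≈ 2.5250e+6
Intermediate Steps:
p(Q) = -6 + Q² (p(Q) = -3 + ((Q² + 0*Q) - 3) = -3 + ((Q² + 0) - 3) = -3 + (Q² - 3) = -3 + (-3 + Q²) = -6 + Q²)
l = 1969/5 (l = -1969/(-6 + (-1)²) = -1969/(-6 + 1) = -1969/(-5) = -1969*(-⅕) = 1969/5 ≈ 393.80)
v(C) = 1/724
v(l) - 840*(-3006) = 1/724 - 840*(-3006) = 1/724 - 1*(-2525040) = 1/724 + 2525040 = 1828128961/724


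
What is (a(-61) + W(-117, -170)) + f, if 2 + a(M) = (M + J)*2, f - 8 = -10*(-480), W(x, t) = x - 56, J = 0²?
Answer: 4511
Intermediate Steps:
J = 0
W(x, t) = -56 + x
f = 4808 (f = 8 - 10*(-480) = 8 + 4800 = 4808)
a(M) = -2 + 2*M (a(M) = -2 + (M + 0)*2 = -2 + M*2 = -2 + 2*M)
(a(-61) + W(-117, -170)) + f = ((-2 + 2*(-61)) + (-56 - 117)) + 4808 = ((-2 - 122) - 173) + 4808 = (-124 - 173) + 4808 = -297 + 4808 = 4511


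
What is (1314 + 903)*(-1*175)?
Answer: -387975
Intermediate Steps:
(1314 + 903)*(-1*175) = 2217*(-175) = -387975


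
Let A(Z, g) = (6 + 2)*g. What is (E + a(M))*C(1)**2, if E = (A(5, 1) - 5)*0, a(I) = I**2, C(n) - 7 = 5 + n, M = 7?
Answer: 8281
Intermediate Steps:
C(n) = 12 + n (C(n) = 7 + (5 + n) = 12 + n)
A(Z, g) = 8*g
E = 0 (E = (8*1 - 5)*0 = (8 - 5)*0 = 3*0 = 0)
(E + a(M))*C(1)**2 = (0 + 7**2)*(12 + 1)**2 = (0 + 49)*13**2 = 49*169 = 8281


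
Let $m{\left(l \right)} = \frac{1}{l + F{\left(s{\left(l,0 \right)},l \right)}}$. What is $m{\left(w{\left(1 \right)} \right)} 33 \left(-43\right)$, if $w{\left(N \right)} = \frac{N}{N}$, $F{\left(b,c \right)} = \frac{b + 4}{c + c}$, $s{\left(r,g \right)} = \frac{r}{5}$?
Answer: $- \frac{14190}{31} \approx -457.74$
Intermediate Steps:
$s{\left(r,g \right)} = \frac{r}{5}$ ($s{\left(r,g \right)} = r \frac{1}{5} = \frac{r}{5}$)
$F{\left(b,c \right)} = \frac{4 + b}{2 c}$
$w{\left(N \right)} = 1$
$m{\left(l \right)} = \frac{1}{l + \frac{4 + \frac{l}{5}}{2 l}}$
$m{\left(w{\left(1 \right)} \right)} 33 \left(-43\right) = 10 \cdot 1 \frac{1}{20 + 1 + 10 \cdot 1^{2}} \cdot 33 \left(-43\right) = 10 \cdot 1 \frac{1}{20 + 1 + 10 \cdot 1} \cdot 33 \left(-43\right) = 10 \cdot 1 \frac{1}{20 + 1 + 10} \cdot 33 \left(-43\right) = 10 \cdot 1 \cdot \frac{1}{31} \cdot 33 \left(-43\right) = \frac{10}{31} \cdot 33 \left(-43\right) = \frac{330}{31} \left(-43\right) = - \frac{14190}{31}$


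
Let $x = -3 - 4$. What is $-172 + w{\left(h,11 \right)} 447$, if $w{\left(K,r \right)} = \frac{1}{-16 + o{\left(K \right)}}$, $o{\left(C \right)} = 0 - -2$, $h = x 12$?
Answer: $- \frac{2855}{14} \approx -203.93$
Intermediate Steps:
$x = -7$ ($x = -3 - 4 = -7$)
$h = -84$ ($h = \left(-7\right) 12 = -84$)
$o{\left(C \right)} = 2$ ($o{\left(C \right)} = 0 + 2 = 2$)
$w{\left(K,r \right)} = - \frac{1}{14}$ ($w{\left(K,r \right)} = \frac{1}{-16 + 2} = \frac{1}{-14} = - \frac{1}{14}$)
$-172 + w{\left(h,11 \right)} 447 = -172 - \frac{447}{14} = - \frac{2855}{14}$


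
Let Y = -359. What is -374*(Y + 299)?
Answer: 22440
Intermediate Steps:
-374*(Y + 299) = -374*(-359 + 299) = -374*(-60) = 22440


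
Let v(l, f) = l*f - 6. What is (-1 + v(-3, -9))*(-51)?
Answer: -1020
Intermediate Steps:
v(l, f) = -6 + f*l (v(l, f) = f*l - 6 = -6 + f*l)
(-1 + v(-3, -9))*(-51) = (-1 + (-6 - 9*(-3)))*(-51) = (-1 + (-6 + 27))*(-51) = (-1 + 21)*(-51) = 20*(-51) = -1020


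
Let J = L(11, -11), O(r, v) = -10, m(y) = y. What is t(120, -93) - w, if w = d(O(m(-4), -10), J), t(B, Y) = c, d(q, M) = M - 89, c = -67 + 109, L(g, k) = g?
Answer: 120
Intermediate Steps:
c = 42
J = 11
d(q, M) = -89 + M
t(B, Y) = 42
w = -78 (w = -89 + 11 = -78)
t(120, -93) - w = 42 - 1*(-78) = 42 + 78 = 120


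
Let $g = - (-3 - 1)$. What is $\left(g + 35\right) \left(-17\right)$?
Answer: $-663$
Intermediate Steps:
$g = 4$ ($g = \left(-1\right) \left(-4\right) = 4$)
$\left(g + 35\right) \left(-17\right) = \left(4 + 35\right) \left(-17\right) = 39 \left(-17\right) = -663$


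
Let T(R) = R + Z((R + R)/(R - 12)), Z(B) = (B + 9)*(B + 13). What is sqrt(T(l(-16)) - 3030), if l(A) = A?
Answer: 5*I*sqrt(5689)/7 ≈ 53.875*I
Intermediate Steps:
Z(B) = (9 + B)*(13 + B)
T(R) = 117 + R + 4*R**2/(-12 + R)**2 + 44*R/(-12 + R) (T(R) = R + (117 + ((R + R)/(R - 12))**2 + 22*((R + R)/(R - 12))) = R + (117 + ((2*R)/(-12 + R))**2 + 22*((2*R)/(-12 + R))) = R + (117 + (2*R/(-12 + R))**2 + 22*(2*R/(-12 + R))) = R + (117 + 4*R**2/(-12 + R)**2 + 44*R/(-12 + R)) = 117 + R + 4*R**2/(-12 + R)**2 + 44*R/(-12 + R))
sqrt(T(l(-16)) - 3030) = sqrt((16848 + (-16)**3 - 3192*(-16) + 141*(-16)**2)/(144 + (-16)**2 - 24*(-16)) - 3030) = sqrt((16848 - 4096 + 51072 + 141*256)/(144 + 256 + 384) - 3030) = sqrt((16848 - 4096 + 51072 + 36096)/784 - 3030) = sqrt((1/784)*99920 - 3030) = sqrt(6245/49 - 3030) = sqrt(-142225/49) = 5*I*sqrt(5689)/7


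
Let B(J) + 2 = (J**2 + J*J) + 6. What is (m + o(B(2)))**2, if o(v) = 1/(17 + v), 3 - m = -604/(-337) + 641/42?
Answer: 33115570779769/168482337156 ≈ 196.55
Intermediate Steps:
m = -198923/14154 (m = 3 - (-604/(-337) + 641/42) = 3 - (-604*(-1/337) + 641*(1/42)) = 3 - (604/337 + 641/42) = 3 - 1*241385/14154 = 3 - 241385/14154 = -198923/14154 ≈ -14.054)
B(J) = 4 + 2*J**2 (B(J) = -2 + ((J**2 + J*J) + 6) = -2 + ((J**2 + J**2) + 6) = -2 + (2*J**2 + 6) = -2 + (6 + 2*J**2) = 4 + 2*J**2)
(m + o(B(2)))**2 = (-198923/14154 + 1/(17 + (4 + 2*2**2)))**2 = (-198923/14154 + 1/(17 + (4 + 2*4)))**2 = (-198923/14154 + 1/(17 + (4 + 8)))**2 = (-198923/14154 + 1/(17 + 12))**2 = (-198923/14154 + 1/29)**2 = (-5754613/410466)**2 = 33115570779769/168482337156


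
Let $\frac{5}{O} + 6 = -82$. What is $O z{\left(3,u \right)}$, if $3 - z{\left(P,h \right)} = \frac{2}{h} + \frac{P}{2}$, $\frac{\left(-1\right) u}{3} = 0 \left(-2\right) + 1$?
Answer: $- \frac{65}{528} \approx -0.12311$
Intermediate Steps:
$u = -3$ ($u = - 3 \left(0 \left(-2\right) + 1\right) = - 3 \left(0 + 1\right) = \left(-3\right) 1 = -3$)
$O = - \frac{5}{88}$ ($O = \frac{5}{-6 - 82} = \frac{5}{-88} = 5 \left(- \frac{1}{88}\right) = - \frac{5}{88} \approx -0.056818$)
$z{\left(P,h \right)} = 3 - \frac{2}{h} - \frac{P}{2}$ ($z{\left(P,h \right)} = 3 - \left(\frac{2}{h} + \frac{P}{2}\right) = 3 - \left(\frac{P}{2} + \frac{2}{h}\right) = 3 - \frac{2}{h} - \frac{P}{2}$)
$O z{\left(3,u \right)} = - \frac{5 \left(3 - \frac{2}{-3} - \frac{3}{2}\right)}{88} = - \frac{5 \left(3 - - \frac{2}{3} - \frac{3}{2}\right)}{88} = - \frac{5 \left(3 + \frac{2}{3} - \frac{3}{2}\right)}{88} = \left(- \frac{5}{88}\right) \frac{13}{6} = - \frac{65}{528}$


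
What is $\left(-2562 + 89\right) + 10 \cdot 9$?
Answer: $-2383$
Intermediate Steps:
$\left(-2562 + 89\right) + 10 \cdot 9 = -2473 + 90 = -2383$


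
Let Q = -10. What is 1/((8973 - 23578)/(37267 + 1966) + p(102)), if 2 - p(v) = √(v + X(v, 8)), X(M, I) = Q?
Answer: -2505458613/137530775267 - 3078456578*√23/137530775267 ≈ -0.12557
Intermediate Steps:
X(M, I) = -10
p(v) = 2 - √(-10 + v) (p(v) = 2 - √(v - 10) = 2 - √(-10 + v))
1/((8973 - 23578)/(37267 + 1966) + p(102)) = 1/((8973 - 23578)/(37267 + 1966) + (2 - √(-10 + 102))) = 1/(-14605/39233 + (2 - √92)) = 1/(-14605*1/39233 + (2 - 2*√23)) = 1/(-14605/39233 + (2 - 2*√23)) = 1/(63861/39233 - 2*√23)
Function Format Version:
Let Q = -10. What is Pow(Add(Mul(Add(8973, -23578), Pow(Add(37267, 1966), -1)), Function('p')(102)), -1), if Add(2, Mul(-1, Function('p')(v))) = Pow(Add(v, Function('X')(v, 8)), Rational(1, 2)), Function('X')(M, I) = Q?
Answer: Add(Rational(-2505458613, 137530775267), Mul(Rational(-3078456578, 137530775267), Pow(23, Rational(1, 2)))) ≈ -0.12557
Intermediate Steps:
Function('X')(M, I) = -10
Function('p')(v) = Add(2, Mul(-1, Pow(Add(-10, v), Rational(1, 2)))) (Function('p')(v) = Add(2, Mul(-1, Pow(Add(v, -10), Rational(1, 2)))) = Add(2, Mul(-1, Pow(Add(-10, v), Rational(1, 2)))))
Pow(Add(Mul(Add(8973, -23578), Pow(Add(37267, 1966), -1)), Function('p')(102)), -1) = Pow(Add(Mul(Add(8973, -23578), Pow(Add(37267, 1966), -1)), Add(2, Mul(-1, Pow(Add(-10, 102), Rational(1, 2))))), -1) = Pow(Add(Mul(-14605, Pow(39233, -1)), Add(2, Mul(-1, Pow(92, Rational(1, 2))))), -1) = Pow(Add(Mul(-14605, Rational(1, 39233)), Add(2, Mul(-1, Mul(2, Pow(23, Rational(1, 2)))))), -1) = Pow(Add(Rational(-14605, 39233), Add(2, Mul(-2, Pow(23, Rational(1, 2))))), -1) = Pow(Add(Rational(63861, 39233), Mul(-2, Pow(23, Rational(1, 2)))), -1)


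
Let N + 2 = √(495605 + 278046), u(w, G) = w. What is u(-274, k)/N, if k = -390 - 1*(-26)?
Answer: 274/(2 - √773651) ≈ -0.31222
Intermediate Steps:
k = -364 (k = -390 + 26 = -364)
N = -2 + √773651 (N = -2 + √(495605 + 278046) = -2 + √773651 ≈ 877.57)
u(-274, k)/N = -274/(-2 + √773651)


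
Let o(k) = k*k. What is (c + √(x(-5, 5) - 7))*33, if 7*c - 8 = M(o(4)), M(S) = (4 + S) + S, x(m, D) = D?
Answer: 1452/7 + 33*I*√2 ≈ 207.43 + 46.669*I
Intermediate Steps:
o(k) = k²
M(S) = 4 + 2*S
c = 44/7 (c = 8/7 + (4 + 2*4²)/7 = 8/7 + (4 + 2*16)/7 = 8/7 + (4 + 32)/7 = 8/7 + (⅐)*36 = 8/7 + 36/7 = 44/7 ≈ 6.2857)
(c + √(x(-5, 5) - 7))*33 = (44/7 + √(5 - 7))*33 = (44/7 + √(-2))*33 = (44/7 + I*√2)*33 = 1452/7 + 33*I*√2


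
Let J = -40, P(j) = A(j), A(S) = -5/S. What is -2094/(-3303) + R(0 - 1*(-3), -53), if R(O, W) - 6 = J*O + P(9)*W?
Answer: -277193/3303 ≈ -83.922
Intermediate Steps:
P(j) = -5/j
R(O, W) = 6 - 40*O - 5*W/9 (R(O, W) = 6 + (-40*O + (-5/9)*W) = 6 + (-40*O + (-5*⅑)*W) = 6 + (-40*O - 5*W/9) = 6 - 40*O - 5*W/9)
-2094/(-3303) + R(0 - 1*(-3), -53) = -2094/(-3303) + (6 - 40*(0 - 1*(-3)) - 5/9*(-53)) = -2094*(-1/3303) + (6 - 40*(0 + 3) + 265/9) = 698/1101 + (6 - 40*3 + 265/9) = 698/1101 + (6 - 120 + 265/9) = 698/1101 - 761/9 = -277193/3303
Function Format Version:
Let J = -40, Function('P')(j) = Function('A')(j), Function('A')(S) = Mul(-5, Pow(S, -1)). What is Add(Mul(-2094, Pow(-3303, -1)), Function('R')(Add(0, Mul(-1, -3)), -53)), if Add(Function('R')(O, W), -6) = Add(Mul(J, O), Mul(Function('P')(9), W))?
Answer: Rational(-277193, 3303) ≈ -83.922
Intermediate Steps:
Function('P')(j) = Mul(-5, Pow(j, -1))
Function('R')(O, W) = Add(6, Mul(-40, O), Mul(Rational(-5, 9), W)) (Function('R')(O, W) = Add(6, Add(Mul(-40, O), Mul(Mul(-5, Pow(9, -1)), W))) = Add(6, Add(Mul(-40, O), Mul(Mul(-5, Rational(1, 9)), W))) = Add(6, Add(Mul(-40, O), Mul(Rational(-5, 9), W))) = Add(6, Mul(-40, O), Mul(Rational(-5, 9), W)))
Add(Mul(-2094, Pow(-3303, -1)), Function('R')(Add(0, Mul(-1, -3)), -53)) = Add(Mul(-2094, Pow(-3303, -1)), Add(6, Mul(-40, Add(0, Mul(-1, -3))), Mul(Rational(-5, 9), -53))) = Add(Mul(-2094, Rational(-1, 3303)), Add(6, Mul(-40, Add(0, 3)), Rational(265, 9))) = Add(Rational(698, 1101), Add(6, Mul(-40, 3), Rational(265, 9))) = Add(Rational(698, 1101), Add(6, -120, Rational(265, 9))) = Add(Rational(698, 1101), Rational(-761, 9)) = Rational(-277193, 3303)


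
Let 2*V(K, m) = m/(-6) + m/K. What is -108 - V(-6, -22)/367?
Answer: -118919/1101 ≈ -108.01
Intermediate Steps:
V(K, m) = -m/12 + m/(2*K) (V(K, m) = (m/(-6) + m/K)/2 = (m*(-⅙) + m/K)/2 = (-m/6 + m/K)/2 = -m/12 + m/(2*K))
-108 - V(-6, -22)/367 = -108 - (1/12)*(-22)*(6 - 1*(-6))/(-6)/367 = -108 - (1/12)*(-22)*(-⅙)*(6 + 6)/367 = -108 - (1/12)*(-22)*(-⅙)*12/367 = -108 - 11/(3*367) = -108 - 1*11/1101 = -108 - 11/1101 = -118919/1101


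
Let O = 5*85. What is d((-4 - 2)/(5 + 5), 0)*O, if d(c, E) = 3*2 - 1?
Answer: 2125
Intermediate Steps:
d(c, E) = 5 (d(c, E) = 6 - 1 = 5)
O = 425
d((-4 - 2)/(5 + 5), 0)*O = 5*425 = 2125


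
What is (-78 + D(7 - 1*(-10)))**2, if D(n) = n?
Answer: 3721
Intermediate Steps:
(-78 + D(7 - 1*(-10)))**2 = (-78 + (7 - 1*(-10)))**2 = (-78 + (7 + 10))**2 = (-78 + 17)**2 = (-61)**2 = 3721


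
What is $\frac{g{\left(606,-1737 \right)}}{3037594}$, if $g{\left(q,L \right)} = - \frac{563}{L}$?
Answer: $\frac{563}{5276300778} \approx 1.067 \cdot 10^{-7}$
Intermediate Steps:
$\frac{g{\left(606,-1737 \right)}}{3037594} = \frac{\left(-563\right) \frac{1}{-1737}}{3037594} = \left(-563\right) \left(- \frac{1}{1737}\right) \frac{1}{3037594} = \frac{563}{1737} \cdot \frac{1}{3037594} = \frac{563}{5276300778}$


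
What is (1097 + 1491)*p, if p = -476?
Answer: -1231888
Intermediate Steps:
(1097 + 1491)*p = (1097 + 1491)*(-476) = 2588*(-476) = -1231888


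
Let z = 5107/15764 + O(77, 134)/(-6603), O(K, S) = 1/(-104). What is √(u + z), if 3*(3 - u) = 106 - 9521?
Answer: √5752557402193189086954/1353165996 ≈ 56.050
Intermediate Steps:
u = 9424/3 (u = 3 - (106 - 9521)/3 = 3 - ⅓*(-9415) = 3 + 9415/3 = 9424/3 ≈ 3141.3)
O(K, S) = -1/104
z = 876763487/2706331992 (z = 5107/15764 - 1/104/(-6603) = 5107*(1/15764) - 1/104*(-1/6603) = 5107/15764 + 1/686712 = 876763487/2706331992 ≈ 0.32397)
√(u + z) = √(9424/3 + 876763487/2706331992) = √(8502367661023/2706331992) = √5752557402193189086954/1353165996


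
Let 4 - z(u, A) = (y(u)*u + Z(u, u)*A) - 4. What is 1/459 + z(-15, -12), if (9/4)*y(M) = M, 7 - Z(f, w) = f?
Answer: 78949/459 ≈ 172.00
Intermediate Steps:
Z(f, w) = 7 - f
y(M) = 4*M/9
z(u, A) = 8 - 4*u**2/9 - A*(7 - u) (z(u, A) = 4 - (((4*u/9)*u + (7 - u)*A) - 4) = 4 - ((4*u**2/9 + A*(7 - u)) - 4) = 4 - (-4 + 4*u**2/9 + A*(7 - u)) = 4 + (4 - 4*u**2/9 - A*(7 - u)) = 8 - 4*u**2/9 - A*(7 - u))
1/459 + z(-15, -12) = 1/459 + (8 - 4/9*(-15)**2 - 12*(-7 - 15)) = 1/459 + (8 - 4/9*225 - 12*(-22)) = 1/459 + (8 - 100 + 264) = 1/459 + 172 = 78949/459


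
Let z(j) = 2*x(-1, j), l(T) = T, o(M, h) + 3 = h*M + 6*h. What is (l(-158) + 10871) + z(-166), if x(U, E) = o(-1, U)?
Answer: 10697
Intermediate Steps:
o(M, h) = -3 + 6*h + M*h (o(M, h) = -3 + (h*M + 6*h) = -3 + (M*h + 6*h) = -3 + (6*h + M*h) = -3 + 6*h + M*h)
x(U, E) = -3 + 5*U (x(U, E) = -3 + 6*U - U = -3 + 5*U)
z(j) = -16 (z(j) = 2*(-3 + 5*(-1)) = 2*(-3 - 5) = 2*(-8) = -16)
(l(-158) + 10871) + z(-166) = (-158 + 10871) - 16 = 10713 - 16 = 10697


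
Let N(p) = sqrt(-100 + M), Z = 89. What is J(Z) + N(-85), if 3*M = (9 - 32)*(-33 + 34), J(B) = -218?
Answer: -218 + I*sqrt(969)/3 ≈ -218.0 + 10.376*I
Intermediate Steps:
M = -23/3 (M = ((9 - 32)*(-33 + 34))/3 = (-23*1)/3 = (1/3)*(-23) = -23/3 ≈ -7.6667)
N(p) = I*sqrt(969)/3 (N(p) = sqrt(-100 - 23/3) = sqrt(-323/3) = I*sqrt(969)/3)
J(Z) + N(-85) = -218 + I*sqrt(969)/3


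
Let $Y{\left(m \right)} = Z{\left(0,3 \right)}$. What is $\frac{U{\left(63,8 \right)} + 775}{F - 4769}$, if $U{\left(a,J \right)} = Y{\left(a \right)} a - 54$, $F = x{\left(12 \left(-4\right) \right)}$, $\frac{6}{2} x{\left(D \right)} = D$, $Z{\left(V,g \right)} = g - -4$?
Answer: $- \frac{1162}{4785} \approx -0.24284$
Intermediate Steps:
$Z{\left(V,g \right)} = 4 + g$ ($Z{\left(V,g \right)} = g + 4 = 4 + g$)
$x{\left(D \right)} = \frac{D}{3}$
$Y{\left(m \right)} = 7$ ($Y{\left(m \right)} = 4 + 3 = 7$)
$F = -16$ ($F = \frac{12 \left(-4\right)}{3} = \frac{1}{3} \left(-48\right) = -16$)
$U{\left(a,J \right)} = -54 + 7 a$ ($U{\left(a,J \right)} = 7 a - 54 = -54 + 7 a$)
$\frac{U{\left(63,8 \right)} + 775}{F - 4769} = \frac{\left(-54 + 7 \cdot 63\right) + 775}{-16 - 4769} = \frac{\left(-54 + 441\right) + 775}{-4785} = \left(387 + 775\right) \left(- \frac{1}{4785}\right) = 1162 \left(- \frac{1}{4785}\right) = - \frac{1162}{4785}$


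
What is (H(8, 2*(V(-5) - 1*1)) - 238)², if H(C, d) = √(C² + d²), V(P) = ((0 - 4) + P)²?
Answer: 82308 - 3808*√401 ≈ 6052.9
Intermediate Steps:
V(P) = (-4 + P)²
(H(8, 2*(V(-5) - 1*1)) - 238)² = (√(8² + (2*((-4 - 5)² - 1*1))²) - 238)² = (√(64 + (2*((-9)² - 1))²) - 238)² = (√(64 + (2*(81 - 1))²) - 238)² = (√(64 + (2*80)²) - 238)² = (√(64 + 160²) - 238)² = (√(64 + 25600) - 238)² = (√25664 - 238)² = (8*√401 - 238)² = (-238 + 8*√401)²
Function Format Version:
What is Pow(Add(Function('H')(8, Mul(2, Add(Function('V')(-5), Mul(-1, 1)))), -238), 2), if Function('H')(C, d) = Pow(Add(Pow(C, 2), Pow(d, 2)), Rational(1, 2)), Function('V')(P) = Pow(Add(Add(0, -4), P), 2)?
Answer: Add(82308, Mul(-3808, Pow(401, Rational(1, 2)))) ≈ 6052.9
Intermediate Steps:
Function('V')(P) = Pow(Add(-4, P), 2)
Pow(Add(Function('H')(8, Mul(2, Add(Function('V')(-5), Mul(-1, 1)))), -238), 2) = Pow(Add(Pow(Add(Pow(8, 2), Pow(Mul(2, Add(Pow(Add(-4, -5), 2), Mul(-1, 1))), 2)), Rational(1, 2)), -238), 2) = Pow(Add(Pow(Add(64, Pow(Mul(2, Add(Pow(-9, 2), -1)), 2)), Rational(1, 2)), -238), 2) = Pow(Add(Pow(Add(64, Pow(Mul(2, Add(81, -1)), 2)), Rational(1, 2)), -238), 2) = Pow(Add(Pow(Add(64, Pow(Mul(2, 80), 2)), Rational(1, 2)), -238), 2) = Pow(Add(Pow(Add(64, Pow(160, 2)), Rational(1, 2)), -238), 2) = Pow(Add(Pow(Add(64, 25600), Rational(1, 2)), -238), 2) = Pow(Add(Pow(25664, Rational(1, 2)), -238), 2) = Pow(Add(Mul(8, Pow(401, Rational(1, 2))), -238), 2) = Pow(Add(-238, Mul(8, Pow(401, Rational(1, 2)))), 2)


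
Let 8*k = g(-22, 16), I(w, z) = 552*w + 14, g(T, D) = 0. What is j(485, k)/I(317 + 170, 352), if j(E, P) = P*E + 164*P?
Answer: 0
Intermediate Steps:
I(w, z) = 14 + 552*w
k = 0 (k = (1/8)*0 = 0)
j(E, P) = 164*P + E*P (j(E, P) = E*P + 164*P = 164*P + E*P)
j(485, k)/I(317 + 170, 352) = (0*(164 + 485))/(14 + 552*(317 + 170)) = (0*649)/(14 + 552*487) = 0/(14 + 268824) = 0/268838 = 0*(1/268838) = 0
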